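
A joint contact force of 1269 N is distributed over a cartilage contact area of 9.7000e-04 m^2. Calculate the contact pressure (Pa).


P = F / A
P = 1269 / 9.7000e-04
P = 1.3082e+06


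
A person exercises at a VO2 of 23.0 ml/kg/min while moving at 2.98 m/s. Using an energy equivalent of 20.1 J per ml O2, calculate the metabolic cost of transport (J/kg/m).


Power per kg = VO2 * 20.1 / 60
Power per kg = 23.0 * 20.1 / 60 = 7.7050 W/kg
Cost = power_per_kg / speed
Cost = 7.7050 / 2.98
Cost = 2.5856


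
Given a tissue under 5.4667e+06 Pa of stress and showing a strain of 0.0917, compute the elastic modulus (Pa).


E = stress / strain
E = 5.4667e+06 / 0.0917
E = 5.9615e+07


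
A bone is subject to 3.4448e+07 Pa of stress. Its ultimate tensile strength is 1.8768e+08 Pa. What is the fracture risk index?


FRI = applied / ultimate
FRI = 3.4448e+07 / 1.8768e+08
FRI = 0.1835


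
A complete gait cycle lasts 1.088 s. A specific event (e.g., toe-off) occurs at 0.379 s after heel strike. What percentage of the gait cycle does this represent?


pct = (event_time / cycle_time) * 100
pct = (0.379 / 1.088) * 100
ratio = 0.3483
pct = 34.8346


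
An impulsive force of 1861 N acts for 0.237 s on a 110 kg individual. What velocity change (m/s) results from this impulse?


J = F * dt = 1861 * 0.237 = 441.0570 N*s
delta_v = J / m
delta_v = 441.0570 / 110
delta_v = 4.0096


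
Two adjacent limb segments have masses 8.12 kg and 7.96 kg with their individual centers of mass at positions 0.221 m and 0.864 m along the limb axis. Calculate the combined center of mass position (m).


COM = (m1*x1 + m2*x2) / (m1 + m2)
COM = (8.12*0.221 + 7.96*0.864) / (8.12 + 7.96)
Numerator = 8.6720
Denominator = 16.0800
COM = 0.5393


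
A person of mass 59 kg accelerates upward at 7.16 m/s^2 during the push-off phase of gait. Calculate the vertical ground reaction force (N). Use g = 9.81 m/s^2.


GRF = m * (g + a)
GRF = 59 * (9.81 + 7.16)
GRF = 59 * 16.9700
GRF = 1001.2300


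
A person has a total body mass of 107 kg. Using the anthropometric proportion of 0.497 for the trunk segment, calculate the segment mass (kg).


m_segment = body_mass * fraction
m_segment = 107 * 0.497
m_segment = 53.1790


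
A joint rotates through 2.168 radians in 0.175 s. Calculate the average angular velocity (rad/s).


omega = delta_theta / delta_t
omega = 2.168 / 0.175
omega = 12.3886


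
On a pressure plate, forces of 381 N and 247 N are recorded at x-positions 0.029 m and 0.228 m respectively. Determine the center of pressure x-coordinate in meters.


COP_x = (F1*x1 + F2*x2) / (F1 + F2)
COP_x = (381*0.029 + 247*0.228) / (381 + 247)
Numerator = 67.3650
Denominator = 628
COP_x = 0.1073


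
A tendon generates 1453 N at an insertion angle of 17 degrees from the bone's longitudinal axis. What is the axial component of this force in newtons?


F_eff = F_tendon * cos(theta)
theta = 17 deg = 0.2967 rad
cos(theta) = 0.9563
F_eff = 1453 * 0.9563
F_eff = 1389.5108


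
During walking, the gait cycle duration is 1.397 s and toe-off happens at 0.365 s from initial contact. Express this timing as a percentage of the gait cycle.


pct = (event_time / cycle_time) * 100
pct = (0.365 / 1.397) * 100
ratio = 0.2613
pct = 26.1274


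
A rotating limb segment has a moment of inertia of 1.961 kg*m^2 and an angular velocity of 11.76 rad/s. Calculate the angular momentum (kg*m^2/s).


L = I * omega
L = 1.961 * 11.76
L = 23.0614


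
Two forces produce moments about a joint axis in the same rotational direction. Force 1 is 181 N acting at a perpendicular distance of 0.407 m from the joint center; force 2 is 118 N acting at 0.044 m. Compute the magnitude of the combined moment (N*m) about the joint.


M = F1 * d1 + F2 * d2
M = 181 * 0.407 + 118 * 0.044
M = 73.6670 + 5.1920
M = 78.8590


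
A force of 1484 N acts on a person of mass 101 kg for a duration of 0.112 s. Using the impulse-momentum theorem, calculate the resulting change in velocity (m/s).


J = F * dt = 1484 * 0.112 = 166.2080 N*s
delta_v = J / m
delta_v = 166.2080 / 101
delta_v = 1.6456


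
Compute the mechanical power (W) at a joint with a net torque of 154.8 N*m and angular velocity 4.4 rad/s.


P = M * omega
P = 154.8 * 4.4
P = 681.1200


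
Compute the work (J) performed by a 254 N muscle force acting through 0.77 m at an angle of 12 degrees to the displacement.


W = F * d * cos(theta)
theta = 12 deg = 0.2094 rad
cos(theta) = 0.9781
W = 254 * 0.77 * 0.9781
W = 191.3061


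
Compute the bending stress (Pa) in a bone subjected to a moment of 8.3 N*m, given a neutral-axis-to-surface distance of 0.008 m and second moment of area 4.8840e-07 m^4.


sigma = M * c / I
sigma = 8.3 * 0.008 / 4.8840e-07
M * c = 0.0664
sigma = 135954.1360


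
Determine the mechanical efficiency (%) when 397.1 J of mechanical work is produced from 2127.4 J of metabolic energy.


eta = (W_mech / E_meta) * 100
eta = (397.1 / 2127.4) * 100
ratio = 0.1867
eta = 18.6660


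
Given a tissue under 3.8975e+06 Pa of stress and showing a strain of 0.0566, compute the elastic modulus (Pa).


E = stress / strain
E = 3.8975e+06 / 0.0566
E = 6.8860e+07


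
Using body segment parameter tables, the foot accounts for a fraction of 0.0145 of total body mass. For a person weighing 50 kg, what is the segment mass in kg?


m_segment = body_mass * fraction
m_segment = 50 * 0.0145
m_segment = 0.7250


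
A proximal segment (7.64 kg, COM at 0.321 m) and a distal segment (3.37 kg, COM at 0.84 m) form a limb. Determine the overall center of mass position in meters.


COM = (m1*x1 + m2*x2) / (m1 + m2)
COM = (7.64*0.321 + 3.37*0.84) / (7.64 + 3.37)
Numerator = 5.2832
Denominator = 11.0100
COM = 0.4799


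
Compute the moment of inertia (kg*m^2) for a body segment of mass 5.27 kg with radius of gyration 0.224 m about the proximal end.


I = m * k^2
I = 5.27 * 0.224^2
k^2 = 0.0502
I = 0.2644


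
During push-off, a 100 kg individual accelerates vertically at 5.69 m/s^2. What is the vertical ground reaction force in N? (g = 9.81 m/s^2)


GRF = m * (g + a)
GRF = 100 * (9.81 + 5.69)
GRF = 100 * 15.5000
GRF = 1550.0000


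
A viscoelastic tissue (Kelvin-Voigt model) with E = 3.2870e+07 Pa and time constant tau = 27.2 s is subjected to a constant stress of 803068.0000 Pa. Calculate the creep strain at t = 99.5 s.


epsilon(t) = (sigma/E) * (1 - exp(-t/tau))
sigma/E = 803068.0000 / 3.2870e+07 = 0.0244
exp(-t/tau) = exp(-99.5 / 27.2) = 0.0258
epsilon = 0.0244 * (1 - 0.0258)
epsilon = 0.0238


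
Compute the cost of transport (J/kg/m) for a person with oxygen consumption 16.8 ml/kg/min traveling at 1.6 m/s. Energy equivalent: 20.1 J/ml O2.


Power per kg = VO2 * 20.1 / 60
Power per kg = 16.8 * 20.1 / 60 = 5.6280 W/kg
Cost = power_per_kg / speed
Cost = 5.6280 / 1.6
Cost = 3.5175


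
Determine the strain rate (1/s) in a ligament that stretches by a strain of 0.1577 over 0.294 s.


strain_rate = delta_strain / delta_t
strain_rate = 0.1577 / 0.294
strain_rate = 0.5364


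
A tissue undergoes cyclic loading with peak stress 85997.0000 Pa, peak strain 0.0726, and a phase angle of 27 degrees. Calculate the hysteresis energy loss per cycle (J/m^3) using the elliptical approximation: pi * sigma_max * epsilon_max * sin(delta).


E_loss = pi * sigma_max * epsilon_max * sin(delta)
delta = 27 deg = 0.4712 rad
sin(delta) = 0.4540
E_loss = pi * 85997.0000 * 0.0726 * 0.4540
E_loss = 8904.6440


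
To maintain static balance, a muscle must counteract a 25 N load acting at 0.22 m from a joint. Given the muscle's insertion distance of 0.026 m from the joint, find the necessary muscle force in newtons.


F_muscle = W * d_load / d_muscle
F_muscle = 25 * 0.22 / 0.026
Numerator = 5.5000
F_muscle = 211.5385


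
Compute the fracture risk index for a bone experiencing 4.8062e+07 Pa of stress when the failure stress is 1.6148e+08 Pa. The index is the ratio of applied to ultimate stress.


FRI = applied / ultimate
FRI = 4.8062e+07 / 1.6148e+08
FRI = 0.2976


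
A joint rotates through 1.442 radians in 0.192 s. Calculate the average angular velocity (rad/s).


omega = delta_theta / delta_t
omega = 1.442 / 0.192
omega = 7.5104


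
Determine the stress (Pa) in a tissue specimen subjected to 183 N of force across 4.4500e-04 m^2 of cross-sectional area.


stress = F / A
stress = 183 / 4.4500e-04
stress = 411235.9551


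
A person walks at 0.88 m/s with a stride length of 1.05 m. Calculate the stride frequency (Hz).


f = v / stride_length
f = 0.88 / 1.05
f = 0.8381


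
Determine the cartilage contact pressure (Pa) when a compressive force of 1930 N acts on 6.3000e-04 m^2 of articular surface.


P = F / A
P = 1930 / 6.3000e-04
P = 3.0635e+06


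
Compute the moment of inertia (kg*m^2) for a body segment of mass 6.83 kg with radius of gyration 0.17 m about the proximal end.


I = m * k^2
I = 6.83 * 0.17^2
k^2 = 0.0289
I = 0.1974


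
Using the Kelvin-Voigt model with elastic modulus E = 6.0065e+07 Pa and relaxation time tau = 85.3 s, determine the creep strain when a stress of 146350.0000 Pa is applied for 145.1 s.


epsilon(t) = (sigma/E) * (1 - exp(-t/tau))
sigma/E = 146350.0000 / 6.0065e+07 = 0.0024
exp(-t/tau) = exp(-145.1 / 85.3) = 0.1825
epsilon = 0.0024 * (1 - 0.1825)
epsilon = 0.0020


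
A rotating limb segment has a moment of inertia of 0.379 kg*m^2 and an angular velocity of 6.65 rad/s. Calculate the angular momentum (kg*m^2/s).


L = I * omega
L = 0.379 * 6.65
L = 2.5204


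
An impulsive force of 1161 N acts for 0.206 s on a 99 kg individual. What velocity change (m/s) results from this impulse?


J = F * dt = 1161 * 0.206 = 239.1660 N*s
delta_v = J / m
delta_v = 239.1660 / 99
delta_v = 2.4158


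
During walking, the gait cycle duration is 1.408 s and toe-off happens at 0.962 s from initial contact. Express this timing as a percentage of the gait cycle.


pct = (event_time / cycle_time) * 100
pct = (0.962 / 1.408) * 100
ratio = 0.6832
pct = 68.3239


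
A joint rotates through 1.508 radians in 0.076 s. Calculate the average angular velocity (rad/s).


omega = delta_theta / delta_t
omega = 1.508 / 0.076
omega = 19.8421


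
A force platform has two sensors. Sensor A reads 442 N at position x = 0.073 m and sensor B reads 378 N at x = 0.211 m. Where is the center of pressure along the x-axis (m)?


COP_x = (F1*x1 + F2*x2) / (F1 + F2)
COP_x = (442*0.073 + 378*0.211) / (442 + 378)
Numerator = 112.0240
Denominator = 820
COP_x = 0.1366


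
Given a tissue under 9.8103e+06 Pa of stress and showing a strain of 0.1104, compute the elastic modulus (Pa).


E = stress / strain
E = 9.8103e+06 / 0.1104
E = 8.8861e+07


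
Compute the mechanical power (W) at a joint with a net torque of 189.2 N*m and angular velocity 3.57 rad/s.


P = M * omega
P = 189.2 * 3.57
P = 675.4440


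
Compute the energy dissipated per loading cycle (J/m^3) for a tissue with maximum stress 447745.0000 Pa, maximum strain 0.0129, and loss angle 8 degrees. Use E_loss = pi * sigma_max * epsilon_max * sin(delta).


E_loss = pi * sigma_max * epsilon_max * sin(delta)
delta = 8 deg = 0.1396 rad
sin(delta) = 0.1392
E_loss = pi * 447745.0000 * 0.0129 * 0.1392
E_loss = 2525.3736


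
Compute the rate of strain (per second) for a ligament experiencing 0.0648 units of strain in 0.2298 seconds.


strain_rate = delta_strain / delta_t
strain_rate = 0.0648 / 0.2298
strain_rate = 0.2820


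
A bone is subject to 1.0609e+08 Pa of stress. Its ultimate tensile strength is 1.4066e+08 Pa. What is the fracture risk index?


FRI = applied / ultimate
FRI = 1.0609e+08 / 1.4066e+08
FRI = 0.7542


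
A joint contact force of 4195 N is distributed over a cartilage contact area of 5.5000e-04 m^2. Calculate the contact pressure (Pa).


P = F / A
P = 4195 / 5.5000e-04
P = 7.6273e+06


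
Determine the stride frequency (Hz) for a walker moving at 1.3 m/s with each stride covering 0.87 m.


f = v / stride_length
f = 1.3 / 0.87
f = 1.4943


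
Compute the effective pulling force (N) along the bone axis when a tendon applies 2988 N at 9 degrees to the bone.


F_eff = F_tendon * cos(theta)
theta = 9 deg = 0.1571 rad
cos(theta) = 0.9877
F_eff = 2988 * 0.9877
F_eff = 2951.2128


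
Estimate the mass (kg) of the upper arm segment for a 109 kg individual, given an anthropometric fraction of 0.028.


m_segment = body_mass * fraction
m_segment = 109 * 0.028
m_segment = 3.0520


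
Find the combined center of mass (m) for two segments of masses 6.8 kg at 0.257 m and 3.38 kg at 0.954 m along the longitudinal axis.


COM = (m1*x1 + m2*x2) / (m1 + m2)
COM = (6.8*0.257 + 3.38*0.954) / (6.8 + 3.38)
Numerator = 4.9721
Denominator = 10.1800
COM = 0.4884


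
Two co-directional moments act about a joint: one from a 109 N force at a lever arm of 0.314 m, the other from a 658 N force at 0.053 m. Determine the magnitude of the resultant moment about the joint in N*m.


M = F1 * d1 + F2 * d2
M = 109 * 0.314 + 658 * 0.053
M = 34.2260 + 34.8740
M = 69.1000


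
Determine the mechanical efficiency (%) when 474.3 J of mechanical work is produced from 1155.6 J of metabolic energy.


eta = (W_mech / E_meta) * 100
eta = (474.3 / 1155.6) * 100
ratio = 0.4104
eta = 41.0436


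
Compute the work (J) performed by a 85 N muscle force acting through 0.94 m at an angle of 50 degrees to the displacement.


W = F * d * cos(theta)
theta = 50 deg = 0.8727 rad
cos(theta) = 0.6428
W = 85 * 0.94 * 0.6428
W = 51.3587


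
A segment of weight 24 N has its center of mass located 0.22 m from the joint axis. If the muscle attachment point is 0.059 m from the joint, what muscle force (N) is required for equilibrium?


F_muscle = W * d_load / d_muscle
F_muscle = 24 * 0.22 / 0.059
Numerator = 5.2800
F_muscle = 89.4915


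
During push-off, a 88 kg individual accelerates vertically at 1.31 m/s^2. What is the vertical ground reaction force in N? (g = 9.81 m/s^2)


GRF = m * (g + a)
GRF = 88 * (9.81 + 1.31)
GRF = 88 * 11.1200
GRF = 978.5600


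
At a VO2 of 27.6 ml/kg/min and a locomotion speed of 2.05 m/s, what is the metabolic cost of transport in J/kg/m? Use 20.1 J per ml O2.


Power per kg = VO2 * 20.1 / 60
Power per kg = 27.6 * 20.1 / 60 = 9.2460 W/kg
Cost = power_per_kg / speed
Cost = 9.2460 / 2.05
Cost = 4.5102


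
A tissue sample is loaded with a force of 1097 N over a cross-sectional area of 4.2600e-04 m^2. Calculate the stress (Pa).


stress = F / A
stress = 1097 / 4.2600e-04
stress = 2.5751e+06


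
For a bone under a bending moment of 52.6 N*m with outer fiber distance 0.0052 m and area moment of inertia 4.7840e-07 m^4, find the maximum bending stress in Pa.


sigma = M * c / I
sigma = 52.6 * 0.0052 / 4.7840e-07
M * c = 0.2735
sigma = 571739.1304


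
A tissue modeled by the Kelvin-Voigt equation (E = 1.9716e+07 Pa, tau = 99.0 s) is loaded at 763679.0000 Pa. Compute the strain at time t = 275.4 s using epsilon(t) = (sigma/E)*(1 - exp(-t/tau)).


epsilon(t) = (sigma/E) * (1 - exp(-t/tau))
sigma/E = 763679.0000 / 1.9716e+07 = 0.0387
exp(-t/tau) = exp(-275.4 / 99.0) = 0.0619
epsilon = 0.0387 * (1 - 0.0619)
epsilon = 0.0363


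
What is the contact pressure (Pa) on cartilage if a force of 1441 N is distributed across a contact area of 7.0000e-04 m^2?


P = F / A
P = 1441 / 7.0000e-04
P = 2.0586e+06


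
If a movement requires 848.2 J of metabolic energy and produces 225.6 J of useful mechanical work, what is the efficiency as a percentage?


eta = (W_mech / E_meta) * 100
eta = (225.6 / 848.2) * 100
ratio = 0.2660
eta = 26.5975


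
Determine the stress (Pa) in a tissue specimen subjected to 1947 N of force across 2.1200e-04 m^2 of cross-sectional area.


stress = F / A
stress = 1947 / 2.1200e-04
stress = 9.1840e+06


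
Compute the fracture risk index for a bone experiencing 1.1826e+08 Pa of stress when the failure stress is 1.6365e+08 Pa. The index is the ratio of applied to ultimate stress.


FRI = applied / ultimate
FRI = 1.1826e+08 / 1.6365e+08
FRI = 0.7226


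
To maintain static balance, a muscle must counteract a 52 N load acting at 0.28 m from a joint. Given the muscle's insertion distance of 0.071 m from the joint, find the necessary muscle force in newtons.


F_muscle = W * d_load / d_muscle
F_muscle = 52 * 0.28 / 0.071
Numerator = 14.5600
F_muscle = 205.0704


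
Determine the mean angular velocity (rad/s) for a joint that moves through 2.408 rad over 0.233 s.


omega = delta_theta / delta_t
omega = 2.408 / 0.233
omega = 10.3348


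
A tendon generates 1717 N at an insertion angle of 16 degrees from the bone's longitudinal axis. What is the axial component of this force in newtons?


F_eff = F_tendon * cos(theta)
theta = 16 deg = 0.2793 rad
cos(theta) = 0.9613
F_eff = 1717 * 0.9613
F_eff = 1650.4863


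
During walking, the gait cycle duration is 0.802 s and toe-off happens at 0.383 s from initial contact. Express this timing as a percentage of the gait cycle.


pct = (event_time / cycle_time) * 100
pct = (0.383 / 0.802) * 100
ratio = 0.4776
pct = 47.7556


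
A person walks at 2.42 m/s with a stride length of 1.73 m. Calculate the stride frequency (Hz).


f = v / stride_length
f = 2.42 / 1.73
f = 1.3988


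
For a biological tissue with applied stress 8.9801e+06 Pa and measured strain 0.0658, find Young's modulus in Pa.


E = stress / strain
E = 8.9801e+06 / 0.0658
E = 1.3648e+08


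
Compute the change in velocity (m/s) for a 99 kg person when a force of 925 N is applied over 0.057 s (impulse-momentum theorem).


J = F * dt = 925 * 0.057 = 52.7250 N*s
delta_v = J / m
delta_v = 52.7250 / 99
delta_v = 0.5326


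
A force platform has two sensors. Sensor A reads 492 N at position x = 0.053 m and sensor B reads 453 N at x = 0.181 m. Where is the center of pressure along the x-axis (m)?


COP_x = (F1*x1 + F2*x2) / (F1 + F2)
COP_x = (492*0.053 + 453*0.181) / (492 + 453)
Numerator = 108.0690
Denominator = 945
COP_x = 0.1144


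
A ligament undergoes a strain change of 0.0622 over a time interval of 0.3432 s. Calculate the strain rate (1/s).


strain_rate = delta_strain / delta_t
strain_rate = 0.0622 / 0.3432
strain_rate = 0.1812


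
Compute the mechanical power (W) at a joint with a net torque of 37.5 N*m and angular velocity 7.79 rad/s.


P = M * omega
P = 37.5 * 7.79
P = 292.1250


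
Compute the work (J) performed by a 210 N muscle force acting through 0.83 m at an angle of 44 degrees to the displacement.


W = F * d * cos(theta)
theta = 44 deg = 0.7679 rad
cos(theta) = 0.7193
W = 210 * 0.83 * 0.7193
W = 125.3809


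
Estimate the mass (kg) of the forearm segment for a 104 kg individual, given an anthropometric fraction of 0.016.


m_segment = body_mass * fraction
m_segment = 104 * 0.016
m_segment = 1.6640


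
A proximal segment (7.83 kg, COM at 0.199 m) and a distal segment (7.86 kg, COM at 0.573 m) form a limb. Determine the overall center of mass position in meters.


COM = (m1*x1 + m2*x2) / (m1 + m2)
COM = (7.83*0.199 + 7.86*0.573) / (7.83 + 7.86)
Numerator = 6.0619
Denominator = 15.6900
COM = 0.3864


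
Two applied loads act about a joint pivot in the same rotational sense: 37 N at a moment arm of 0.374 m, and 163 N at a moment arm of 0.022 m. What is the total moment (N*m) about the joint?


M = F1 * d1 + F2 * d2
M = 37 * 0.374 + 163 * 0.022
M = 13.8380 + 3.5860
M = 17.4240


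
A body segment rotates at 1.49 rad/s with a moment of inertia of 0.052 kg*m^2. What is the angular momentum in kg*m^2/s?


L = I * omega
L = 0.052 * 1.49
L = 0.0775


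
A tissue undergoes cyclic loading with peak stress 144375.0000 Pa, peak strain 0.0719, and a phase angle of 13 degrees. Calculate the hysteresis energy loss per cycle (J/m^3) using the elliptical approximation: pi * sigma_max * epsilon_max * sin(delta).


E_loss = pi * sigma_max * epsilon_max * sin(delta)
delta = 13 deg = 0.2269 rad
sin(delta) = 0.2250
E_loss = pi * 144375.0000 * 0.0719 * 0.2250
E_loss = 7335.9911


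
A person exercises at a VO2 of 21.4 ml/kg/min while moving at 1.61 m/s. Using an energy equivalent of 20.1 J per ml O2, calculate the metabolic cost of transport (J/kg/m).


Power per kg = VO2 * 20.1 / 60
Power per kg = 21.4 * 20.1 / 60 = 7.1690 W/kg
Cost = power_per_kg / speed
Cost = 7.1690 / 1.61
Cost = 4.4528


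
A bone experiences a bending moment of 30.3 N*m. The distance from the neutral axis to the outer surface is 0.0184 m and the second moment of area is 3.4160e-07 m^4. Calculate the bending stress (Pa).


sigma = M * c / I
sigma = 30.3 * 0.0184 / 3.4160e-07
M * c = 0.5575
sigma = 1.6321e+06


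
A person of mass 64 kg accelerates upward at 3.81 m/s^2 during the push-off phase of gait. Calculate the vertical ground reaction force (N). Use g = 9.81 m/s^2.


GRF = m * (g + a)
GRF = 64 * (9.81 + 3.81)
GRF = 64 * 13.6200
GRF = 871.6800


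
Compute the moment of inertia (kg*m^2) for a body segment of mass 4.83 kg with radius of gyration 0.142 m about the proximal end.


I = m * k^2
I = 4.83 * 0.142^2
k^2 = 0.0202
I = 0.0974


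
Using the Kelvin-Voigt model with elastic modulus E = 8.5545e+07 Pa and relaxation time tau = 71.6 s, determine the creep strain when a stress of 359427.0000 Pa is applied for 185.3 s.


epsilon(t) = (sigma/E) * (1 - exp(-t/tau))
sigma/E = 359427.0000 / 8.5545e+07 = 0.0042
exp(-t/tau) = exp(-185.3 / 71.6) = 0.0752
epsilon = 0.0042 * (1 - 0.0752)
epsilon = 0.0039


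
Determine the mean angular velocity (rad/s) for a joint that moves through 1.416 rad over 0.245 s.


omega = delta_theta / delta_t
omega = 1.416 / 0.245
omega = 5.7796


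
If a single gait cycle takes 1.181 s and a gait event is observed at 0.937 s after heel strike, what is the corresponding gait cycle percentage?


pct = (event_time / cycle_time) * 100
pct = (0.937 / 1.181) * 100
ratio = 0.7934
pct = 79.3395


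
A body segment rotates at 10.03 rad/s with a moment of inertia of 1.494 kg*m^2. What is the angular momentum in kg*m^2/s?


L = I * omega
L = 1.494 * 10.03
L = 14.9848


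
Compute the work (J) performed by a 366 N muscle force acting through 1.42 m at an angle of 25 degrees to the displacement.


W = F * d * cos(theta)
theta = 25 deg = 0.4363 rad
cos(theta) = 0.9063
W = 366 * 1.42 * 0.9063
W = 471.0263


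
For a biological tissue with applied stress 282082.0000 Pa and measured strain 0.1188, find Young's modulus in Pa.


E = stress / strain
E = 282082.0000 / 0.1188
E = 2.3744e+06


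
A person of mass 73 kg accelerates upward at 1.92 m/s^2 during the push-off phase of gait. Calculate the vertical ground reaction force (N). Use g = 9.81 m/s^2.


GRF = m * (g + a)
GRF = 73 * (9.81 + 1.92)
GRF = 73 * 11.7300
GRF = 856.2900


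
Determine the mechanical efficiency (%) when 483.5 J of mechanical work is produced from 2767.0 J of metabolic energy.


eta = (W_mech / E_meta) * 100
eta = (483.5 / 2767.0) * 100
ratio = 0.1747
eta = 17.4738


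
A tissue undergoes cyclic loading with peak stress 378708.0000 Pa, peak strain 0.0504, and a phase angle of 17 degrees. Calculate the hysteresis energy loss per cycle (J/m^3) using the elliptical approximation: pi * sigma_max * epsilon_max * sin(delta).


E_loss = pi * sigma_max * epsilon_max * sin(delta)
delta = 17 deg = 0.2967 rad
sin(delta) = 0.2924
E_loss = pi * 378708.0000 * 0.0504 * 0.2924
E_loss = 17531.5465


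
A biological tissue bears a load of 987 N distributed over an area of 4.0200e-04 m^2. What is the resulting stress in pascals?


stress = F / A
stress = 987 / 4.0200e-04
stress = 2.4552e+06


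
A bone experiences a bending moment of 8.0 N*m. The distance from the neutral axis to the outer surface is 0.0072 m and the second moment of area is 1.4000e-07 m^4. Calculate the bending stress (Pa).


sigma = M * c / I
sigma = 8.0 * 0.0072 / 1.4000e-07
M * c = 0.0576
sigma = 411428.5714


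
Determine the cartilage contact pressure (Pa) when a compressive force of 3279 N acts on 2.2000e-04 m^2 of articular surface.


P = F / A
P = 3279 / 2.2000e-04
P = 1.4905e+07


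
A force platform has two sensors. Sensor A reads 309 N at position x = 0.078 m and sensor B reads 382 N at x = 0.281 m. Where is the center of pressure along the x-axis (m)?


COP_x = (F1*x1 + F2*x2) / (F1 + F2)
COP_x = (309*0.078 + 382*0.281) / (309 + 382)
Numerator = 131.4440
Denominator = 691
COP_x = 0.1902


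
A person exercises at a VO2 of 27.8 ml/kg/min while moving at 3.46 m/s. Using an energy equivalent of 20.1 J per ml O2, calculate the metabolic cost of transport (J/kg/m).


Power per kg = VO2 * 20.1 / 60
Power per kg = 27.8 * 20.1 / 60 = 9.3130 W/kg
Cost = power_per_kg / speed
Cost = 9.3130 / 3.46
Cost = 2.6916


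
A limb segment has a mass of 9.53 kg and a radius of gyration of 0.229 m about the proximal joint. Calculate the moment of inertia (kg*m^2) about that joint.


I = m * k^2
I = 9.53 * 0.229^2
k^2 = 0.0524
I = 0.4998


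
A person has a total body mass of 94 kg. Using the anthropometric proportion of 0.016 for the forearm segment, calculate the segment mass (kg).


m_segment = body_mass * fraction
m_segment = 94 * 0.016
m_segment = 1.5040


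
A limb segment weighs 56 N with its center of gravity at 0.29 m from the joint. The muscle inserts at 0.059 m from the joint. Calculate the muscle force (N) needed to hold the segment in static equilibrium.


F_muscle = W * d_load / d_muscle
F_muscle = 56 * 0.29 / 0.059
Numerator = 16.2400
F_muscle = 275.2542


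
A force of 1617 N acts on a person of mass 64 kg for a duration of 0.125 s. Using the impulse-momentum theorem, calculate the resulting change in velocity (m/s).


J = F * dt = 1617 * 0.125 = 202.1250 N*s
delta_v = J / m
delta_v = 202.1250 / 64
delta_v = 3.1582


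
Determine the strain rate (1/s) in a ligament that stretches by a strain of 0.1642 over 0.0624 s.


strain_rate = delta_strain / delta_t
strain_rate = 0.1642 / 0.0624
strain_rate = 2.6314


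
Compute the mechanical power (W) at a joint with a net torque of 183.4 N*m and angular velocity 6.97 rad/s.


P = M * omega
P = 183.4 * 6.97
P = 1278.2980


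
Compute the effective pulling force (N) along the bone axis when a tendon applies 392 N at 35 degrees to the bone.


F_eff = F_tendon * cos(theta)
theta = 35 deg = 0.6109 rad
cos(theta) = 0.8192
F_eff = 392 * 0.8192
F_eff = 321.1076


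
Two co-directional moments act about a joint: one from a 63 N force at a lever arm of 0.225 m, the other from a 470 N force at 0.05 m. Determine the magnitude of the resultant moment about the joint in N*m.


M = F1 * d1 + F2 * d2
M = 63 * 0.225 + 470 * 0.05
M = 14.1750 + 23.5000
M = 37.6750


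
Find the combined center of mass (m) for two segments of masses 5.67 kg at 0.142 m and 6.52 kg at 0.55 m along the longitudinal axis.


COM = (m1*x1 + m2*x2) / (m1 + m2)
COM = (5.67*0.142 + 6.52*0.55) / (5.67 + 6.52)
Numerator = 4.3911
Denominator = 12.1900
COM = 0.3602


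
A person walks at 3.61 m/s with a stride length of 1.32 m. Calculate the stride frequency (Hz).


f = v / stride_length
f = 3.61 / 1.32
f = 2.7348


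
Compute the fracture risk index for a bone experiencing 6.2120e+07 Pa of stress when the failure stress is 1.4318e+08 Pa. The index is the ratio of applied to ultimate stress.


FRI = applied / ultimate
FRI = 6.2120e+07 / 1.4318e+08
FRI = 0.4339


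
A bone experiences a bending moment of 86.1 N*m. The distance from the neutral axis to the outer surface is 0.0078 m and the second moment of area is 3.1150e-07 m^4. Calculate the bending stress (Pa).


sigma = M * c / I
sigma = 86.1 * 0.0078 / 3.1150e-07
M * c = 0.6716
sigma = 2.1560e+06


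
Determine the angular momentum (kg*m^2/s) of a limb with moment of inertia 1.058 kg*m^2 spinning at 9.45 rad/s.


L = I * omega
L = 1.058 * 9.45
L = 9.9981


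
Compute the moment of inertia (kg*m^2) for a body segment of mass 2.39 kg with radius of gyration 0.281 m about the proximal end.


I = m * k^2
I = 2.39 * 0.281^2
k^2 = 0.0790
I = 0.1887


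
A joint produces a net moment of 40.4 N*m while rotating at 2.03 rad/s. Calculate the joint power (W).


P = M * omega
P = 40.4 * 2.03
P = 82.0120


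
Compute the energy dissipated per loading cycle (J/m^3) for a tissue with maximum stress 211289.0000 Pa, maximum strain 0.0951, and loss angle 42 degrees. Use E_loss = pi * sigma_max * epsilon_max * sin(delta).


E_loss = pi * sigma_max * epsilon_max * sin(delta)
delta = 42 deg = 0.7330 rad
sin(delta) = 0.6691
E_loss = pi * 211289.0000 * 0.0951 * 0.6691
E_loss = 42239.4420


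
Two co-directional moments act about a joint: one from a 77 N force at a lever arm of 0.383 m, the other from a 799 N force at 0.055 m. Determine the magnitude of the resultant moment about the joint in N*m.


M = F1 * d1 + F2 * d2
M = 77 * 0.383 + 799 * 0.055
M = 29.4910 + 43.9450
M = 73.4360


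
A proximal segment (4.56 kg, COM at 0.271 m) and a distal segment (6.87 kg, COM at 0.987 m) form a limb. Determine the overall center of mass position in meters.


COM = (m1*x1 + m2*x2) / (m1 + m2)
COM = (4.56*0.271 + 6.87*0.987) / (4.56 + 6.87)
Numerator = 8.0164
Denominator = 11.4300
COM = 0.7014


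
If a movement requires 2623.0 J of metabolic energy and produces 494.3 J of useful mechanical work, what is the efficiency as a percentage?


eta = (W_mech / E_meta) * 100
eta = (494.3 / 2623.0) * 100
ratio = 0.1884
eta = 18.8448


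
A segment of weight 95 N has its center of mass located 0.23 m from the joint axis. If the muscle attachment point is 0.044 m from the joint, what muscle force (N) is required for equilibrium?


F_muscle = W * d_load / d_muscle
F_muscle = 95 * 0.23 / 0.044
Numerator = 21.8500
F_muscle = 496.5909


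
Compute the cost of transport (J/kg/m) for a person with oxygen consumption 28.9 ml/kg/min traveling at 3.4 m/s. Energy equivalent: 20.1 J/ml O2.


Power per kg = VO2 * 20.1 / 60
Power per kg = 28.9 * 20.1 / 60 = 9.6815 W/kg
Cost = power_per_kg / speed
Cost = 9.6815 / 3.4
Cost = 2.8475


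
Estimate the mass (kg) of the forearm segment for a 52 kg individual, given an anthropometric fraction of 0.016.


m_segment = body_mass * fraction
m_segment = 52 * 0.016
m_segment = 0.8320


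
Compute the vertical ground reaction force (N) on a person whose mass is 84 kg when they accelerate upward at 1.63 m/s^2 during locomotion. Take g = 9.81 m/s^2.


GRF = m * (g + a)
GRF = 84 * (9.81 + 1.63)
GRF = 84 * 11.4400
GRF = 960.9600


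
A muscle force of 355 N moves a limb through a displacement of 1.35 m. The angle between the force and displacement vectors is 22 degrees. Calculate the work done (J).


W = F * d * cos(theta)
theta = 22 deg = 0.3840 rad
cos(theta) = 0.9272
W = 355 * 1.35 * 0.9272
W = 444.3529


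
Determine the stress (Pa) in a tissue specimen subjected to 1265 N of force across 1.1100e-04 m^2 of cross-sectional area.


stress = F / A
stress = 1265 / 1.1100e-04
stress = 1.1396e+07


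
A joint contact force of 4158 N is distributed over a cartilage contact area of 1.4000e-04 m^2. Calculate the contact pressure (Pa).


P = F / A
P = 4158 / 1.4000e-04
P = 2.9700e+07


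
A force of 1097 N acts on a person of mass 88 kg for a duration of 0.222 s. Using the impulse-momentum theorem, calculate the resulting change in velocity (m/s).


J = F * dt = 1097 * 0.222 = 243.5340 N*s
delta_v = J / m
delta_v = 243.5340 / 88
delta_v = 2.7674


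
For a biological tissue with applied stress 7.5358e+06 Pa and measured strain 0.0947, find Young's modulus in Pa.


E = stress / strain
E = 7.5358e+06 / 0.0947
E = 7.9576e+07


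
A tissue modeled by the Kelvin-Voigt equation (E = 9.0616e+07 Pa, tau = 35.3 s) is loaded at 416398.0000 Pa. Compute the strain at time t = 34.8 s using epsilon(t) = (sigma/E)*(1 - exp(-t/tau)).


epsilon(t) = (sigma/E) * (1 - exp(-t/tau))
sigma/E = 416398.0000 / 9.0616e+07 = 0.0046
exp(-t/tau) = exp(-34.8 / 35.3) = 0.3731
epsilon = 0.0046 * (1 - 0.3731)
epsilon = 0.0029


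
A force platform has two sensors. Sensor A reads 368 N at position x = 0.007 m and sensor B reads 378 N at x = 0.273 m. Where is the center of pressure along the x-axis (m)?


COP_x = (F1*x1 + F2*x2) / (F1 + F2)
COP_x = (368*0.007 + 378*0.273) / (368 + 378)
Numerator = 105.7700
Denominator = 746
COP_x = 0.1418


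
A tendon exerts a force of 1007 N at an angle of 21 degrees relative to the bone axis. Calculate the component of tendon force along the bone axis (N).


F_eff = F_tendon * cos(theta)
theta = 21 deg = 0.3665 rad
cos(theta) = 0.9336
F_eff = 1007 * 0.9336
F_eff = 940.1155


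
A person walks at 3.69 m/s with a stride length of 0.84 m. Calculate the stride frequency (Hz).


f = v / stride_length
f = 3.69 / 0.84
f = 4.3929


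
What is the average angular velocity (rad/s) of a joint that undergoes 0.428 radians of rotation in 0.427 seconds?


omega = delta_theta / delta_t
omega = 0.428 / 0.427
omega = 1.0023


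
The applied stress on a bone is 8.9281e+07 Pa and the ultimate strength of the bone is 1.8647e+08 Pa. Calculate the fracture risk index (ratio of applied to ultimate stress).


FRI = applied / ultimate
FRI = 8.9281e+07 / 1.8647e+08
FRI = 0.4788


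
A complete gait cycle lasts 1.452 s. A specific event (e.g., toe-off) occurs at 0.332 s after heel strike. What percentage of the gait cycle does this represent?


pct = (event_time / cycle_time) * 100
pct = (0.332 / 1.452) * 100
ratio = 0.2287
pct = 22.8650


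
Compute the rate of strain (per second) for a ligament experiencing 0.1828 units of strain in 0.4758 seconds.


strain_rate = delta_strain / delta_t
strain_rate = 0.1828 / 0.4758
strain_rate = 0.3842


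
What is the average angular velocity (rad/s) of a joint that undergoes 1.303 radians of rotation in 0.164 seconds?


omega = delta_theta / delta_t
omega = 1.303 / 0.164
omega = 7.9451


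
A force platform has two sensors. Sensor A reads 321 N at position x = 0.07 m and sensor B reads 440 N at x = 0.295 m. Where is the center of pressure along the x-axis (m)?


COP_x = (F1*x1 + F2*x2) / (F1 + F2)
COP_x = (321*0.07 + 440*0.295) / (321 + 440)
Numerator = 152.2700
Denominator = 761
COP_x = 0.2001


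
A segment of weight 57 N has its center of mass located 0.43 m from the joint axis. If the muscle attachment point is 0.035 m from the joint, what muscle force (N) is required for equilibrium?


F_muscle = W * d_load / d_muscle
F_muscle = 57 * 0.43 / 0.035
Numerator = 24.5100
F_muscle = 700.2857


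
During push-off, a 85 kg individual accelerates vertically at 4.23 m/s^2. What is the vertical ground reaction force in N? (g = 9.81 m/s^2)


GRF = m * (g + a)
GRF = 85 * (9.81 + 4.23)
GRF = 85 * 14.0400
GRF = 1193.4000


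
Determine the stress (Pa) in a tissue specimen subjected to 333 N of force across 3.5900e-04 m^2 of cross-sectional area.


stress = F / A
stress = 333 / 3.5900e-04
stress = 927576.6017


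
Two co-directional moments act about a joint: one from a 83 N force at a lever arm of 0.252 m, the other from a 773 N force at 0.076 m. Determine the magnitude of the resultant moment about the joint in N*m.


M = F1 * d1 + F2 * d2
M = 83 * 0.252 + 773 * 0.076
M = 20.9160 + 58.7480
M = 79.6640


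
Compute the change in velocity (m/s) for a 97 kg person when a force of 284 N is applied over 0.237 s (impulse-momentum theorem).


J = F * dt = 284 * 0.237 = 67.3080 N*s
delta_v = J / m
delta_v = 67.3080 / 97
delta_v = 0.6939


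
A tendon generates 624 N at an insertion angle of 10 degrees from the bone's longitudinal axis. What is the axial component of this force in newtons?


F_eff = F_tendon * cos(theta)
theta = 10 deg = 0.1745 rad
cos(theta) = 0.9848
F_eff = 624 * 0.9848
F_eff = 614.5200


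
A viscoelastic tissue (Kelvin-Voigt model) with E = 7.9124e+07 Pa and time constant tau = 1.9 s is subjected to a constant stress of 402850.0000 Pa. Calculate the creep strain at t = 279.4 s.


epsilon(t) = (sigma/E) * (1 - exp(-t/tau))
sigma/E = 402850.0000 / 7.9124e+07 = 0.0051
exp(-t/tau) = exp(-279.4 / 1.9) = 1.3673e-64
epsilon = 0.0051 * (1 - 1.3673e-64)
epsilon = 0.0051


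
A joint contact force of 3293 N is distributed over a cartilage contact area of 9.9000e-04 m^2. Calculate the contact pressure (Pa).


P = F / A
P = 3293 / 9.9000e-04
P = 3.3263e+06


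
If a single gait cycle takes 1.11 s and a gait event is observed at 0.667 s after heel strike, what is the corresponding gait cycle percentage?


pct = (event_time / cycle_time) * 100
pct = (0.667 / 1.11) * 100
ratio = 0.6009
pct = 60.0901


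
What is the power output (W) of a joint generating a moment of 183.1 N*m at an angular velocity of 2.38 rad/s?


P = M * omega
P = 183.1 * 2.38
P = 435.7780


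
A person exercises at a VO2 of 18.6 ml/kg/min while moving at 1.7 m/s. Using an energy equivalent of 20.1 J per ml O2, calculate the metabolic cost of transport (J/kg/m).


Power per kg = VO2 * 20.1 / 60
Power per kg = 18.6 * 20.1 / 60 = 6.2310 W/kg
Cost = power_per_kg / speed
Cost = 6.2310 / 1.7
Cost = 3.6653


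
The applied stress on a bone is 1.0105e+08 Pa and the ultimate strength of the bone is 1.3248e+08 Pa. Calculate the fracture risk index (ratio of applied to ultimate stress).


FRI = applied / ultimate
FRI = 1.0105e+08 / 1.3248e+08
FRI = 0.7628


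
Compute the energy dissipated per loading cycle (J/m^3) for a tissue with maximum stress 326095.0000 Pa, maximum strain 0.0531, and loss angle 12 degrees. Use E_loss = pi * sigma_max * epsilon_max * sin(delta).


E_loss = pi * sigma_max * epsilon_max * sin(delta)
delta = 12 deg = 0.2094 rad
sin(delta) = 0.2079
E_loss = pi * 326095.0000 * 0.0531 * 0.2079
E_loss = 11310.1260


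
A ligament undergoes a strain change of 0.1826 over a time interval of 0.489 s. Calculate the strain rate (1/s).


strain_rate = delta_strain / delta_t
strain_rate = 0.1826 / 0.489
strain_rate = 0.3734


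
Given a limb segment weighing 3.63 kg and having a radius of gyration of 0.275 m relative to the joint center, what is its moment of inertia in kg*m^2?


I = m * k^2
I = 3.63 * 0.275^2
k^2 = 0.0756
I = 0.2745


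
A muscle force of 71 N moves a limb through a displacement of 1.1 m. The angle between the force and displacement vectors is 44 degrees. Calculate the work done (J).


W = F * d * cos(theta)
theta = 44 deg = 0.7679 rad
cos(theta) = 0.7193
W = 71 * 1.1 * 0.7193
W = 56.1804


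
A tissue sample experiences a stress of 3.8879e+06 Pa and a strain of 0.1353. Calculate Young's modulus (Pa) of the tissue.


E = stress / strain
E = 3.8879e+06 / 0.1353
E = 2.8735e+07


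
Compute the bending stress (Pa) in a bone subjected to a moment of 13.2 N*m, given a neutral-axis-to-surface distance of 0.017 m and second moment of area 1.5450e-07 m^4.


sigma = M * c / I
sigma = 13.2 * 0.017 / 1.5450e-07
M * c = 0.2244
sigma = 1.4524e+06


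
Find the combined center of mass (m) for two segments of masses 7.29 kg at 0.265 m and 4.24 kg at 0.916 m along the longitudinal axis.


COM = (m1*x1 + m2*x2) / (m1 + m2)
COM = (7.29*0.265 + 4.24*0.916) / (7.29 + 4.24)
Numerator = 5.8157
Denominator = 11.5300
COM = 0.5044


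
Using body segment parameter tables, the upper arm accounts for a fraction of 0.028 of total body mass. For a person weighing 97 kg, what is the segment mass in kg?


m_segment = body_mass * fraction
m_segment = 97 * 0.028
m_segment = 2.7160


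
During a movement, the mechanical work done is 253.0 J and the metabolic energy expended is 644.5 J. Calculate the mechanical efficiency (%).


eta = (W_mech / E_meta) * 100
eta = (253.0 / 644.5) * 100
ratio = 0.3926
eta = 39.2552
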